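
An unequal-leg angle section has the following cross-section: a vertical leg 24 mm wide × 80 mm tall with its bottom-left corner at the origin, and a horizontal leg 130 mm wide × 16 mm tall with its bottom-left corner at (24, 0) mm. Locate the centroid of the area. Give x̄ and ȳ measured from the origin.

vertical leg: A = 24 × 80 = 1920.00, centroid at (12.00, 40.00).
horizontal leg: A = 130 × 16 = 2080.00, centroid at (89.00, 8.00).
ΣA = 4000.00 mm²
ΣAx̄ = (1920.00)(12.00) + (2080.00)(89.00) = 208160.00 mm³
ΣAȳ = (1920.00)(40.00) + (2080.00)(8.00) = 93440.00 mm³
x̄ = 208160.00 / 4000.00 = 52.04 mm
ȳ = 93440.00 / 4000.00 = 23.36 mm

x̄ = 52.04 mm, ȳ = 23.36 mm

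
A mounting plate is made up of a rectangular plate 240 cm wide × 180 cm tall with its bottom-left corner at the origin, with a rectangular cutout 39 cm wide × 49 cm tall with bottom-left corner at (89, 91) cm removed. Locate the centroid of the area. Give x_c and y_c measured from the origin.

plate: A = 240 × 180 = 43200.00, centroid at (120.00, 90.00).
hole: A = −(39 × 49) = -1911.00, centroid at (108.50, 115.50).
ΣA = 41289.00 cm²
ΣAx_c = (43200.00)(120.00) + (-1911.00)(108.50) = 4976656.50 cm³
ΣAy_c = (43200.00)(90.00) + (-1911.00)(115.50) = 3667279.50 cm³
x_c = 4976656.50 / 41289.00 = 120.53 cm
y_c = 3667279.50 / 41289.00 = 88.82 cm

x_c = 120.53 cm, y_c = 88.82 cm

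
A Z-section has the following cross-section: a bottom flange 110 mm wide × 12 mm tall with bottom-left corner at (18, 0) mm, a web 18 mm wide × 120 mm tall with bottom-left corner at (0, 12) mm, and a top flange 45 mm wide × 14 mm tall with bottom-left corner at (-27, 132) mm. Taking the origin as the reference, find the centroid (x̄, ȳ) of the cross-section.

x̄ = 27.49 mm, ȳ = 61.07 mm

Part | A | x̄ᵢ | ȳᵢ | A·x̄ᵢ | A·ȳᵢ
bottom flange | 1320.00 | 73.00 | 6.00 | 96360.00 | 7920.00
web | 2160.00 | 9.00 | 72.00 | 19440.00 | 155520.00
top flange | 630.00 | -4.50 | 139.00 | -2835.00 | 87570.00
Σ | 4110.00 |  |  | 112965.00 | 251010.00
x̄ = 112965.00 / 4110.00 = 27.49 mm
ȳ = 251010.00 / 4110.00 = 61.07 mm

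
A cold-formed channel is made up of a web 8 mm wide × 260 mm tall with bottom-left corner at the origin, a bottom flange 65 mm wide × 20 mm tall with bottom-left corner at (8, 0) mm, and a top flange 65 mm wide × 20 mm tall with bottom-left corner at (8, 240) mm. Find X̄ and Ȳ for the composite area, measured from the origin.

X̄ = 24.28 mm, Ȳ = 130.00 mm

web: A = 8 × 260 = 2080.00, centroid at (4.00, 130.00).
bottom flange: A = 65 × 20 = 1300.00, centroid at (40.50, 10.00).
top flange: A = 65 × 20 = 1300.00, centroid at (40.50, 250.00).
ΣA = 4680.00 mm², ΣAX̄ = 113620.00 mm³, ΣAȲ = 608400.00 mm³.
X̄ = 113620.00/4680.00 = 24.28 mm; Ȳ = 608400.00/4680.00 = 130.00 mm.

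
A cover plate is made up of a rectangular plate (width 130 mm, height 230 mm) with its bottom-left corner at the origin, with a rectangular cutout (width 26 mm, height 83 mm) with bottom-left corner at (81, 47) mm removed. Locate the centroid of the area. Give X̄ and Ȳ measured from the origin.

Part | A | x̄ᵢ | ȳᵢ | A·x̄ᵢ | A·ȳᵢ
plate | 29900.00 | 65.00 | 115.00 | 1943500.00 | 3438500.00
hole | -2158.00 | 94.00 | 88.50 | -202852.00 | -190983.00
Σ | 27742.00 |  |  | 1740648.00 | 3247517.00
X̄ = 1740648.00 / 27742.00 = 62.74 mm
Ȳ = 3247517.00 / 27742.00 = 117.06 mm

X̄ = 62.74 mm, Ȳ = 117.06 mm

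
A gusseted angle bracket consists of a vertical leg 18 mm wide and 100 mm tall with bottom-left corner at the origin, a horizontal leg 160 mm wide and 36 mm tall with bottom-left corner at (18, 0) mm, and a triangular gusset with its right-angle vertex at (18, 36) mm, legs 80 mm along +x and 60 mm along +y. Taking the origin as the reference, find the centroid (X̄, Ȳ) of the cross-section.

vertical leg: A = 18 × 100 = 1800.00, centroid at (9.00, 50.00).
horizontal leg: A = 160 × 36 = 5760.00, centroid at (98.00, 18.00).
gusset: A = ½·80·60 = 2400.00, centroid at (44.67, 56.00).
ΣA = 9960.00 mm²
ΣAX̄ = (1800.00)(9.00) + (5760.00)(98.00) + (2400.00)(44.67) = 687880.00 mm³
ΣAȲ = (1800.00)(50.00) + (5760.00)(18.00) + (2400.00)(56.00) = 328080.00 mm³
X̄ = 687880.00 / 9960.00 = 69.06 mm
Ȳ = 328080.00 / 9960.00 = 32.94 mm

X̄ = 69.06 mm, Ȳ = 32.94 mm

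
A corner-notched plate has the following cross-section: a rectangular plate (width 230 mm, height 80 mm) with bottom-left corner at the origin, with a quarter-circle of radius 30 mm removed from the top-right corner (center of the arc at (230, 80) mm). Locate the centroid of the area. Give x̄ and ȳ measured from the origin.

Part | A | x̄ᵢ | ȳᵢ | A·x̄ᵢ | A·ȳᵢ
plate | 18400.00 | 115.00 | 40.00 | 2116000.00 | 736000.00
removed quarter-circle | -706.86 | 217.27 | 67.27 | -153577.42 | -47548.67
Σ | 17693.14 |  |  | 1962422.58 | 688451.33
x̄ = 1962422.58 / 17693.14 = 110.91 mm
ȳ = 688451.33 / 17693.14 = 38.91 mm

x̄ = 110.91 mm, ȳ = 38.91 mm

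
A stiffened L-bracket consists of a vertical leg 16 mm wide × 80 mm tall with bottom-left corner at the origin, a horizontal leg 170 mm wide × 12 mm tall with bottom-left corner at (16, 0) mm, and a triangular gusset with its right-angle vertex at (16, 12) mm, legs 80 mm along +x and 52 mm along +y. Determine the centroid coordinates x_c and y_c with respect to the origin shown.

x_c = 56.49 mm, y_c = 23.05 mm

vertical leg: A = 16 × 80 = 1280.00, centroid at (8.00, 40.00).
horizontal leg: A = 170 × 12 = 2040.00, centroid at (101.00, 6.00).
gusset: A = ½·80·52 = 2080.00, centroid at (42.67, 29.33).
ΣA = 5400.00 mm², ΣAx_c = 305026.67 mm³, ΣAy_c = 124453.33 mm³.
x_c = 305026.67/5400.00 = 56.49 mm; y_c = 124453.33/5400.00 = 23.05 mm.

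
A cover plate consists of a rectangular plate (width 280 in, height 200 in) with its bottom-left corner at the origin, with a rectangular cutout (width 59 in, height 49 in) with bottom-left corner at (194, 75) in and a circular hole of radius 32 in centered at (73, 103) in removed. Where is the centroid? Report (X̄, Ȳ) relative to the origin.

plate: A = 280 × 200 = 56000.00, centroid at (140.00, 100.00).
hole 1: A = −(59 × 49) = -2891.00, centroid at (223.50, 99.50).
hole 2: A = −π·32² = -3216.99, centroid at (73.00, 103.00).
ΣA = 49892.01 in², ΣAX̄ = 6959021.17 in³, ΣAȲ = 4980995.44 in³.
X̄ = 6959021.17/49892.01 = 139.48 in; Ȳ = 4980995.44/49892.01 = 99.84 in.

X̄ = 139.48 in, Ȳ = 99.84 in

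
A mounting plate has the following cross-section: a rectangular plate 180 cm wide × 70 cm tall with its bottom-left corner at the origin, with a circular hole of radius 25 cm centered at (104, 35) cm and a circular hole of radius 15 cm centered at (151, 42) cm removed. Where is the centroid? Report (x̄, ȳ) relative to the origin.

x̄ = 82.89 cm, ȳ = 34.50 cm

plate: A = 180 × 70 = 12600.00, centroid at (90.00, 35.00).
hole 1: A = −π·25² = -1963.50, centroid at (104.00, 35.00).
hole 2: A = −π·15² = -706.86, centroid at (151.00, 42.00).
ΣA = 9929.65 cm², ΣAx̄ = 823060.87 cm³, ΣAȳ = 342589.61 cm³.
x̄ = 823060.87/9929.65 = 82.89 cm; ȳ = 342589.61/9929.65 = 34.50 cm.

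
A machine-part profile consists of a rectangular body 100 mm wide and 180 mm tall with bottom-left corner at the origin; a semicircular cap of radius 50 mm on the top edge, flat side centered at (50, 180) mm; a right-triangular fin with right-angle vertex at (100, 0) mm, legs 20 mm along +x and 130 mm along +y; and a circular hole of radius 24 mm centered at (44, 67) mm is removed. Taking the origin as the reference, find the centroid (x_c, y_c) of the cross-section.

x_c = 53.95 mm, y_c = 109.50 mm

rectangular body: A = 100 × 180 = 18000.00, centroid at (50.00, 90.00).
semicircular top: A = ½π·50² = 3926.99, centroid at (50.00, 201.22).
triangular fin: A = ½·20·130 = 1300.00, centroid at (106.67, 43.33).
hole: A = −π·24² = -1809.56, centroid at (44.00, 67.00).
ΣA = 21417.43 mm²
ΣAx_c = (18000.00)(50.00) + (3926.99)(50.00) + (1300.00)(106.67) + (-1809.56)(44.00) = 1155395.68 mm³
ΣAy_c = (18000.00)(90.00) + (3926.99)(201.22) + (1300.00)(43.33) + (-1809.56)(67.00) = 2345284.67 mm³
x_c = 1155395.68 / 21417.43 = 53.95 mm
y_c = 2345284.67 / 21417.43 = 109.50 mm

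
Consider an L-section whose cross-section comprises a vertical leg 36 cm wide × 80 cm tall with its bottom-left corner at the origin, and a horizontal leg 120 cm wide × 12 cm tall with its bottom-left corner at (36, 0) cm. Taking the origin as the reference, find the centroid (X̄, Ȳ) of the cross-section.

X̄ = 44.00 cm, Ȳ = 28.67 cm

Part | A | x̄ᵢ | ȳᵢ | A·x̄ᵢ | A·ȳᵢ
vertical leg | 2880.00 | 18.00 | 40.00 | 51840.00 | 115200.00
horizontal leg | 1440.00 | 96.00 | 6.00 | 138240.00 | 8640.00
Σ | 4320.00 |  |  | 190080.00 | 123840.00
X̄ = 190080.00 / 4320.00 = 44.00 cm
Ȳ = 123840.00 / 4320.00 = 28.67 cm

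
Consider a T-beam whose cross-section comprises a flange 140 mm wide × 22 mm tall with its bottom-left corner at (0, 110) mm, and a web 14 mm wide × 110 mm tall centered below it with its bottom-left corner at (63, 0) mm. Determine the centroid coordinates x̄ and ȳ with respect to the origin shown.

Part | A | x̄ᵢ | ȳᵢ | A·x̄ᵢ | A·ȳᵢ
web | 1540.00 | 70.00 | 55.00 | 107800.00 | 84700.00
flange | 3080.00 | 70.00 | 121.00 | 215600.00 | 372680.00
Σ | 4620.00 |  |  | 323400.00 | 457380.00
x̄ = 323400.00 / 4620.00 = 70.00 mm
ȳ = 457380.00 / 4620.00 = 99.00 mm

x̄ = 70.00 mm, ȳ = 99.00 mm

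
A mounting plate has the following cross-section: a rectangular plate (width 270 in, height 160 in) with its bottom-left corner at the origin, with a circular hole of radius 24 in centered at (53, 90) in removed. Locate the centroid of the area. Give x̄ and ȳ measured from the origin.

plate: A = 270 × 160 = 43200.00, centroid at (135.00, 80.00).
hole: A = −π·24² = -1809.56, centroid at (53.00, 90.00).
ΣA = 41390.44 in², ΣAx̄ = 5736093.46 in³, ΣAȳ = 3293139.84 in³.
x̄ = 5736093.46/41390.44 = 138.58 in; ȳ = 3293139.84/41390.44 = 79.56 in.

x̄ = 138.58 in, ȳ = 79.56 in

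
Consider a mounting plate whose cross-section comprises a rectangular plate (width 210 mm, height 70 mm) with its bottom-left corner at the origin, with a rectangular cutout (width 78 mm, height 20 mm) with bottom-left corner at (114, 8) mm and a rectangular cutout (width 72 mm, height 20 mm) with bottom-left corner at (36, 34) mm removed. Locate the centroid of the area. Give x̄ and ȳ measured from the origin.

x̄ = 102.66 mm, ȳ = 36.16 mm

plate: A = 210 × 70 = 14700.00, centroid at (105.00, 35.00).
hole 1: A = −(78 × 20) = -1560.00, centroid at (153.00, 18.00).
hole 2: A = −(72 × 20) = -1440.00, centroid at (72.00, 44.00).
ΣA = 11700.00 mm², ΣAx̄ = 1201140.00 mm³, ΣAȳ = 423060.00 mm³.
x̄ = 1201140.00/11700.00 = 102.66 mm; ȳ = 423060.00/11700.00 = 36.16 mm.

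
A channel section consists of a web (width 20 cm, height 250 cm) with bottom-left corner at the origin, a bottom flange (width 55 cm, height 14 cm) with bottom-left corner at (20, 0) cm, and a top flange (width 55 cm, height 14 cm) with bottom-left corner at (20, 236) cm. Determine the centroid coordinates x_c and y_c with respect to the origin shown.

web: A = 20 × 250 = 5000.00, centroid at (10.00, 125.00).
bottom flange: A = 55 × 14 = 770.00, centroid at (47.50, 7.00).
top flange: A = 55 × 14 = 770.00, centroid at (47.50, 243.00).
ΣA = 6540.00 cm²
ΣAx_c = (5000.00)(10.00) + (770.00)(47.50) + (770.00)(47.50) = 123150.00 cm³
ΣAy_c = (5000.00)(125.00) + (770.00)(7.00) + (770.00)(243.00) = 817500.00 cm³
x_c = 123150.00 / 6540.00 = 18.83 cm
y_c = 817500.00 / 6540.00 = 125.00 cm

x_c = 18.83 cm, y_c = 125.00 cm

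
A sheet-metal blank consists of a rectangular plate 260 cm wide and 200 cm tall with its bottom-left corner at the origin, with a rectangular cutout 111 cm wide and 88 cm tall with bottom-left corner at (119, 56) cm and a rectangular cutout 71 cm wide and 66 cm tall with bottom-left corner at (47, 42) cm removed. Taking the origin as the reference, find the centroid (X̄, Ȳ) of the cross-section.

X̄ = 124.35 cm, Ȳ = 103.12 cm

plate: A = 260 × 200 = 52000.00, centroid at (130.00, 100.00).
hole 1: A = −(111 × 88) = -9768.00, centroid at (174.50, 100.00).
hole 2: A = −(71 × 66) = -4686.00, centroid at (82.50, 75.00).
ΣA = 37546.00 cm²
ΣAX̄ = (52000.00)(130.00) + (-9768.00)(174.50) + (-4686.00)(82.50) = 4668889.00 cm³
ΣAȲ = (52000.00)(100.00) + (-9768.00)(100.00) + (-4686.00)(75.00) = 3871750.00 cm³
X̄ = 4668889.00 / 37546.00 = 124.35 cm
Ȳ = 3871750.00 / 37546.00 = 103.12 cm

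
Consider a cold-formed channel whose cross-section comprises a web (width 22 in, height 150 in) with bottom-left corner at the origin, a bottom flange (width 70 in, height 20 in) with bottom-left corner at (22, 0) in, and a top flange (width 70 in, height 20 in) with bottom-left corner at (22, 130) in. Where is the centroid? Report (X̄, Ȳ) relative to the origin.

Part | A | x̄ᵢ | ȳᵢ | A·x̄ᵢ | A·ȳᵢ
web | 3300.00 | 11.00 | 75.00 | 36300.00 | 247500.00
bottom flange | 1400.00 | 57.00 | 10.00 | 79800.00 | 14000.00
top flange | 1400.00 | 57.00 | 140.00 | 79800.00 | 196000.00
Σ | 6100.00 |  |  | 195900.00 | 457500.00
X̄ = 195900.00 / 6100.00 = 32.11 in
Ȳ = 457500.00 / 6100.00 = 75.00 in

X̄ = 32.11 in, Ȳ = 75.00 in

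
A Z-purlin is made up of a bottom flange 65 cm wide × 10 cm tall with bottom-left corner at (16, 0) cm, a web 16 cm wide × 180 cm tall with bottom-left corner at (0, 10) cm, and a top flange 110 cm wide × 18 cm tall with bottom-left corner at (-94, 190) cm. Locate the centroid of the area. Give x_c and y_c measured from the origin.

x_c = -4.11 cm, y_c = 124.37 cm

bottom flange: A = 65 × 10 = 650.00, centroid at (48.50, 5.00).
web: A = 16 × 180 = 2880.00, centroid at (8.00, 100.00).
top flange: A = 110 × 18 = 1980.00, centroid at (-39.00, 199.00).
ΣA = 5510.00 cm², ΣAx_c = -22655.00 cm³, ΣAy_c = 685270.00 cm³.
x_c = -22655.00/5510.00 = -4.11 cm; y_c = 685270.00/5510.00 = 124.37 cm.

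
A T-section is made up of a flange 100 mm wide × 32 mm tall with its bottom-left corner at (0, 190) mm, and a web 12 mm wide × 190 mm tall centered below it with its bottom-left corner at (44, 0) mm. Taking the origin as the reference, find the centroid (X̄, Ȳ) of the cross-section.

X̄ = 50.00 mm, Ȳ = 159.82 mm

web: A = 12 × 190 = 2280.00, centroid at (50.00, 95.00).
flange: A = 100 × 32 = 3200.00, centroid at (50.00, 206.00).
ΣA = 5480.00 mm²
ΣAX̄ = (2280.00)(50.00) + (3200.00)(50.00) = 274000.00 mm³
ΣAȲ = (2280.00)(95.00) + (3200.00)(206.00) = 875800.00 mm³
X̄ = 274000.00 / 5480.00 = 50.00 mm
Ȳ = 875800.00 / 5480.00 = 159.82 mm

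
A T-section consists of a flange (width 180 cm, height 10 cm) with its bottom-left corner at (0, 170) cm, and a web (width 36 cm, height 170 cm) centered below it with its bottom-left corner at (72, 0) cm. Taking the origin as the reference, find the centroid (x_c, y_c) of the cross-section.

x_c = 90.00 cm, y_c = 105.45 cm

web: A = 36 × 170 = 6120.00, centroid at (90.00, 85.00).
flange: A = 180 × 10 = 1800.00, centroid at (90.00, 175.00).
ΣA = 7920.00 cm²
ΣAx_c = (6120.00)(90.00) + (1800.00)(90.00) = 712800.00 cm³
ΣAy_c = (6120.00)(85.00) + (1800.00)(175.00) = 835200.00 cm³
x_c = 712800.00 / 7920.00 = 90.00 cm
y_c = 835200.00 / 7920.00 = 105.45 cm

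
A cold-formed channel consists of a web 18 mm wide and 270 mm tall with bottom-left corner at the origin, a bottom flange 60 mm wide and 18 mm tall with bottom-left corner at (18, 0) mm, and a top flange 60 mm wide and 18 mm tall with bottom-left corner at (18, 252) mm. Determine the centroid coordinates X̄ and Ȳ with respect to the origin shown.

web: A = 18 × 270 = 4860.00, centroid at (9.00, 135.00).
bottom flange: A = 60 × 18 = 1080.00, centroid at (48.00, 9.00).
top flange: A = 60 × 18 = 1080.00, centroid at (48.00, 261.00).
ΣA = 7020.00 mm², ΣAX̄ = 147420.00 mm³, ΣAȲ = 947700.00 mm³.
X̄ = 147420.00/7020.00 = 21.00 mm; Ȳ = 947700.00/7020.00 = 135.00 mm.

X̄ = 21.00 mm, Ȳ = 135.00 mm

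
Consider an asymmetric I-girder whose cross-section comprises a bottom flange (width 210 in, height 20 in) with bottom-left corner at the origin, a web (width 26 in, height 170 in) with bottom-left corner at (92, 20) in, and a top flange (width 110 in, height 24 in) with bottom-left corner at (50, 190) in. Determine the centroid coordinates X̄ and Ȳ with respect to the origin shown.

bottom flange: A = 210 × 20 = 4200.00, centroid at (105.00, 10.00).
web: A = 26 × 170 = 4420.00, centroid at (105.00, 105.00).
top flange: A = 110 × 24 = 2640.00, centroid at (105.00, 202.00).
ΣA = 11260.00 in², ΣAX̄ = 1182300.00 in³, ΣAȲ = 1039380.00 in³.
X̄ = 1182300.00/11260.00 = 105.00 in; Ȳ = 1039380.00/11260.00 = 92.31 in.

X̄ = 105.00 in, Ȳ = 92.31 in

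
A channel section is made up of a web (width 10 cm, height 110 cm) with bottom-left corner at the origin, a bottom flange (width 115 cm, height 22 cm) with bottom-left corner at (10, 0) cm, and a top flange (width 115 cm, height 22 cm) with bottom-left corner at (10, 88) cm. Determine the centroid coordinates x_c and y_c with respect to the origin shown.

Part | A | x̄ᵢ | ȳᵢ | A·x̄ᵢ | A·ȳᵢ
web | 1100.00 | 5.00 | 55.00 | 5500.00 | 60500.00
bottom flange | 2530.00 | 67.50 | 11.00 | 170775.00 | 27830.00
top flange | 2530.00 | 67.50 | 99.00 | 170775.00 | 250470.00
Σ | 6160.00 |  |  | 347050.00 | 338800.00
x_c = 347050.00 / 6160.00 = 56.34 cm
y_c = 338800.00 / 6160.00 = 55.00 cm

x_c = 56.34 cm, y_c = 55.00 cm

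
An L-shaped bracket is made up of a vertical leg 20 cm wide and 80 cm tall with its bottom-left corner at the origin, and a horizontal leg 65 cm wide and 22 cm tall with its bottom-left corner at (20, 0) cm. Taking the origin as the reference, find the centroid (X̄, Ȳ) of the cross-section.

X̄ = 30.06 cm, Ȳ = 26.31 cm

vertical leg: A = 20 × 80 = 1600.00, centroid at (10.00, 40.00).
horizontal leg: A = 65 × 22 = 1430.00, centroid at (52.50, 11.00).
ΣA = 3030.00 cm²
ΣAX̄ = (1600.00)(10.00) + (1430.00)(52.50) = 91075.00 cm³
ΣAȲ = (1600.00)(40.00) + (1430.00)(11.00) = 79730.00 cm³
X̄ = 91075.00 / 3030.00 = 30.06 cm
Ȳ = 79730.00 / 3030.00 = 26.31 cm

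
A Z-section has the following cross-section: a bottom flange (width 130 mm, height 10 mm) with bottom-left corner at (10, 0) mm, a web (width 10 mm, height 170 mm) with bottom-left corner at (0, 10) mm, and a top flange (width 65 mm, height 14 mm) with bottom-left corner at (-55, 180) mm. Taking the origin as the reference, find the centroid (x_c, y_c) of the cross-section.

bottom flange: A = 130 × 10 = 1300.00, centroid at (75.00, 5.00).
web: A = 10 × 170 = 1700.00, centroid at (5.00, 95.00).
top flange: A = 65 × 14 = 910.00, centroid at (-22.50, 187.00).
ΣA = 3910.00 mm², ΣAx_c = 85525.00 mm³, ΣAy_c = 338170.00 mm³.
x_c = 85525.00/3910.00 = 21.87 mm; y_c = 338170.00/3910.00 = 86.49 mm.

x_c = 21.87 mm, y_c = 86.49 mm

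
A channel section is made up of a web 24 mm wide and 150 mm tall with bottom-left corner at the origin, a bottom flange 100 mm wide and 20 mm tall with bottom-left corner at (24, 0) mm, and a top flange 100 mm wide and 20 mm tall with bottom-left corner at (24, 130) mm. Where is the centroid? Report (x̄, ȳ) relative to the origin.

web: A = 24 × 150 = 3600.00, centroid at (12.00, 75.00).
bottom flange: A = 100 × 20 = 2000.00, centroid at (74.00, 10.00).
top flange: A = 100 × 20 = 2000.00, centroid at (74.00, 140.00).
ΣA = 7600.00 mm²
ΣAx̄ = (3600.00)(12.00) + (2000.00)(74.00) + (2000.00)(74.00) = 339200.00 mm³
ΣAȳ = (3600.00)(75.00) + (2000.00)(10.00) + (2000.00)(140.00) = 570000.00 mm³
x̄ = 339200.00 / 7600.00 = 44.63 mm
ȳ = 570000.00 / 7600.00 = 75.00 mm

x̄ = 44.63 mm, ȳ = 75.00 mm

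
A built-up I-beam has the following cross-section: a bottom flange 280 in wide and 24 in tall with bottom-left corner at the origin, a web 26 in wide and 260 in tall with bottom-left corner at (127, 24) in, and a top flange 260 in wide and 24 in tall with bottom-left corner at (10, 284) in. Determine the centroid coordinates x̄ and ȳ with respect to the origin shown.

x̄ = 140.00 in, ȳ = 150.54 in

bottom flange: A = 280 × 24 = 6720.00, centroid at (140.00, 12.00).
web: A = 26 × 260 = 6760.00, centroid at (140.00, 154.00).
top flange: A = 260 × 24 = 6240.00, centroid at (140.00, 296.00).
ΣA = 19720.00 in²
ΣAx̄ = (6720.00)(140.00) + (6760.00)(140.00) + (6240.00)(140.00) = 2760800.00 in³
ΣAȳ = (6720.00)(12.00) + (6760.00)(154.00) + (6240.00)(296.00) = 2968720.00 in³
x̄ = 2760800.00 / 19720.00 = 140.00 in
ȳ = 2968720.00 / 19720.00 = 150.54 in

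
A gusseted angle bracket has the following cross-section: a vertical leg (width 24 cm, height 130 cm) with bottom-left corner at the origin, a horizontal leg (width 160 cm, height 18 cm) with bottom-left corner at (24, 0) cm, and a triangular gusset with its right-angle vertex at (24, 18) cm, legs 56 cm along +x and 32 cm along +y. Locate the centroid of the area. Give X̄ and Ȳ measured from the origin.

X̄ = 54.41 cm, Ȳ = 36.89 cm

vertical leg: A = 24 × 130 = 3120.00, centroid at (12.00, 65.00).
horizontal leg: A = 160 × 18 = 2880.00, centroid at (104.00, 9.00).
gusset: A = ½·56·32 = 896.00, centroid at (42.67, 28.67).
ΣA = 6896.00 cm², ΣAX̄ = 375189.33 cm³, ΣAȲ = 254405.33 cm³.
X̄ = 375189.33/6896.00 = 54.41 cm; Ȳ = 254405.33/6896.00 = 36.89 cm.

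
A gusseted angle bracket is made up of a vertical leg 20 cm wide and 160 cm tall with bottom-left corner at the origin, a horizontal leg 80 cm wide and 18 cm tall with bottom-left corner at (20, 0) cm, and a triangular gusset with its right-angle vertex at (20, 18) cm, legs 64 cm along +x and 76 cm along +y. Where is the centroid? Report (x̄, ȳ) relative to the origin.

x̄ = 30.96 cm, ȳ = 52.93 cm

Part | A | x̄ᵢ | ȳᵢ | A·x̄ᵢ | A·ȳᵢ
vertical leg | 3200.00 | 10.00 | 80.00 | 32000.00 | 256000.00
horizontal leg | 1440.00 | 60.00 | 9.00 | 86400.00 | 12960.00
gusset | 2432.00 | 41.33 | 43.33 | 100522.67 | 105386.67
Σ | 7072.00 |  |  | 218922.67 | 374346.67
x̄ = 218922.67 / 7072.00 = 30.96 cm
ȳ = 374346.67 / 7072.00 = 52.93 cm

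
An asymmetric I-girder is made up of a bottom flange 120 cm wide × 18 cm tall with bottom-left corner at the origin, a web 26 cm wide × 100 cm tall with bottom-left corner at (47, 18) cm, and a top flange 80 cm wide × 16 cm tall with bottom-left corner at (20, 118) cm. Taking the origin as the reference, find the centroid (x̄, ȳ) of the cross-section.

bottom flange: A = 120 × 18 = 2160.00, centroid at (60.00, 9.00).
web: A = 26 × 100 = 2600.00, centroid at (60.00, 68.00).
top flange: A = 80 × 16 = 1280.00, centroid at (60.00, 126.00).
ΣA = 6040.00 cm²
ΣAx̄ = (2160.00)(60.00) + (2600.00)(60.00) + (1280.00)(60.00) = 362400.00 cm³
ΣAȳ = (2160.00)(9.00) + (2600.00)(68.00) + (1280.00)(126.00) = 357520.00 cm³
x̄ = 362400.00 / 6040.00 = 60.00 cm
ȳ = 357520.00 / 6040.00 = 59.19 cm

x̄ = 60.00 cm, ȳ = 59.19 cm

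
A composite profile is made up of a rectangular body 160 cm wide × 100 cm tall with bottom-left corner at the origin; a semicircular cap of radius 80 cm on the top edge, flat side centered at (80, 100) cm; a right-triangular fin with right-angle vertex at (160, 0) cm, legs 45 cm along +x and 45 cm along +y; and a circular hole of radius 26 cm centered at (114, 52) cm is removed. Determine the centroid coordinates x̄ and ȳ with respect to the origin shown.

Part | A | x̄ᵢ | ȳᵢ | A·x̄ᵢ | A·ȳᵢ
rectangular body | 16000.00 | 80.00 | 50.00 | 1280000.00 | 800000.00
semicircular top | 10053.10 | 80.00 | 133.95 | 804247.72 | 1346642.98
triangular fin | 1012.50 | 175.00 | 15.00 | 177187.50 | 15187.50
hole | -2123.72 | 114.00 | 52.00 | -242103.70 | -110433.26
Σ | 24941.88 |  |  | 2019331.52 | 2051397.22
x̄ = 2019331.52 / 24941.88 = 80.96 cm
ȳ = 2051397.22 / 24941.88 = 82.25 cm

x̄ = 80.96 cm, ȳ = 82.25 cm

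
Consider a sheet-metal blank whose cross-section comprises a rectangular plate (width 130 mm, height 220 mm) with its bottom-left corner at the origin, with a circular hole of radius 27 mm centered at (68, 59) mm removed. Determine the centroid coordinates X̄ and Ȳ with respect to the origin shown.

X̄ = 64.74 mm, Ȳ = 114.44 mm

plate: A = 130 × 220 = 28600.00, centroid at (65.00, 110.00).
hole: A = −π·27² = -2290.22, centroid at (68.00, 59.00).
ΣA = 26309.78 mm², ΣAX̄ = 1703264.97 mm³, ΣAȲ = 3010876.96 mm³.
X̄ = 1703264.97/26309.78 = 64.74 mm; Ȳ = 3010876.96/26309.78 = 114.44 mm.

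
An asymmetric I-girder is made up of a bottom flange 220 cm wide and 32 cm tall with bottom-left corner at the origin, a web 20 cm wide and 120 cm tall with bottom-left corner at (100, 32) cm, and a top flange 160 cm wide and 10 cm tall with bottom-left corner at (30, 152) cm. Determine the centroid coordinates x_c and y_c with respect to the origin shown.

x_c = 110.00 cm, y_c = 52.96 cm

Part | A | x̄ᵢ | ȳᵢ | A·x̄ᵢ | A·ȳᵢ
bottom flange | 7040.00 | 110.00 | 16.00 | 774400.00 | 112640.00
web | 2400.00 | 110.00 | 92.00 | 264000.00 | 220800.00
top flange | 1600.00 | 110.00 | 157.00 | 176000.00 | 251200.00
Σ | 11040.00 |  |  | 1214400.00 | 584640.00
x_c = 1214400.00 / 11040.00 = 110.00 cm
y_c = 584640.00 / 11040.00 = 52.96 cm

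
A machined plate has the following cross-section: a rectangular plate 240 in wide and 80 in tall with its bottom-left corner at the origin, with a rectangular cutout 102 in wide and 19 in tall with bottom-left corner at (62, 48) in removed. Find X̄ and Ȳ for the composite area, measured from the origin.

plate: A = 240 × 80 = 19200.00, centroid at (120.00, 40.00).
hole: A = −(102 × 19) = -1938.00, centroid at (113.00, 57.50).
ΣA = 17262.00 in², ΣAX̄ = 2085006.00 in³, ΣAȲ = 656565.00 in³.
X̄ = 2085006.00/17262.00 = 120.79 in; Ȳ = 656565.00/17262.00 = 38.04 in.

X̄ = 120.79 in, Ȳ = 38.04 in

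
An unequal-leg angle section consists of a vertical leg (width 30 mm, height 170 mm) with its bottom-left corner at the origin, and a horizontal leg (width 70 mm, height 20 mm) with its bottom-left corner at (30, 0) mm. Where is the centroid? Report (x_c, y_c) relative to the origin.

x_c = 25.77 mm, y_c = 68.85 mm

vertical leg: A = 30 × 170 = 5100.00, centroid at (15.00, 85.00).
horizontal leg: A = 70 × 20 = 1400.00, centroid at (65.00, 10.00).
ΣA = 6500.00 mm²
ΣAx_c = (5100.00)(15.00) + (1400.00)(65.00) = 167500.00 mm³
ΣAy_c = (5100.00)(85.00) + (1400.00)(10.00) = 447500.00 mm³
x_c = 167500.00 / 6500.00 = 25.77 mm
y_c = 447500.00 / 6500.00 = 68.85 mm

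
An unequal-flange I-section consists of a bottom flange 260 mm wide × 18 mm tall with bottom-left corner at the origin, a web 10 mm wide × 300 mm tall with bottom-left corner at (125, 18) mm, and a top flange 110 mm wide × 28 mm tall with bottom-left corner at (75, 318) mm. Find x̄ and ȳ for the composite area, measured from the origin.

x̄ = 130.00 mm, ȳ = 145.79 mm

bottom flange: A = 260 × 18 = 4680.00, centroid at (130.00, 9.00).
web: A = 10 × 300 = 3000.00, centroid at (130.00, 168.00).
top flange: A = 110 × 28 = 3080.00, centroid at (130.00, 332.00).
ΣA = 10760.00 mm²
ΣAx̄ = (4680.00)(130.00) + (3000.00)(130.00) + (3080.00)(130.00) = 1398800.00 mm³
ΣAȳ = (4680.00)(9.00) + (3000.00)(168.00) + (3080.00)(332.00) = 1568680.00 mm³
x̄ = 1398800.00 / 10760.00 = 130.00 mm
ȳ = 1568680.00 / 10760.00 = 145.79 mm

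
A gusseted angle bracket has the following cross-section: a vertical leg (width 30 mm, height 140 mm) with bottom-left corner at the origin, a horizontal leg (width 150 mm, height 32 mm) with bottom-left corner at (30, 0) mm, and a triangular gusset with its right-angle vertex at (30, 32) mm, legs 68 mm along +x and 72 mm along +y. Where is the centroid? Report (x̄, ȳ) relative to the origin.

x̄ = 60.79 mm, ȳ = 44.36 mm

Part | A | x̄ᵢ | ȳᵢ | A·x̄ᵢ | A·ȳᵢ
vertical leg | 4200.00 | 15.00 | 70.00 | 63000.00 | 294000.00
horizontal leg | 4800.00 | 105.00 | 16.00 | 504000.00 | 76800.00
gusset | 2448.00 | 52.67 | 56.00 | 128928.00 | 137088.00
Σ | 11448.00 |  |  | 695928.00 | 507888.00
x̄ = 695928.00 / 11448.00 = 60.79 mm
ȳ = 507888.00 / 11448.00 = 44.36 mm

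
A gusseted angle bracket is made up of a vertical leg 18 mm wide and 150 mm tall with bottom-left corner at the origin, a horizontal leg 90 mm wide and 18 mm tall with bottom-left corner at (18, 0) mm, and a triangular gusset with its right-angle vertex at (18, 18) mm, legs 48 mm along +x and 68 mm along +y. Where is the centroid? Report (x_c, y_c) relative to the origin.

vertical leg: A = 18 × 150 = 2700.00, centroid at (9.00, 75.00).
horizontal leg: A = 90 × 18 = 1620.00, centroid at (63.00, 9.00).
gusset: A = ½·48·68 = 1632.00, centroid at (34.00, 40.67).
ΣA = 5952.00 mm², ΣAx_c = 181848.00 mm³, ΣAy_c = 283448.00 mm³.
x_c = 181848.00/5952.00 = 30.55 mm; y_c = 283448.00/5952.00 = 47.62 mm.

x_c = 30.55 mm, y_c = 47.62 mm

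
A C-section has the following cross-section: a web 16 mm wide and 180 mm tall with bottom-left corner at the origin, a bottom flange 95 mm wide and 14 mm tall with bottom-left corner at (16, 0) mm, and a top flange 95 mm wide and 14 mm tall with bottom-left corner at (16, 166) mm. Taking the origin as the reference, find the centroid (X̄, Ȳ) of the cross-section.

X̄ = 34.65 mm, Ȳ = 90.00 mm

web: A = 16 × 180 = 2880.00, centroid at (8.00, 90.00).
bottom flange: A = 95 × 14 = 1330.00, centroid at (63.50, 7.00).
top flange: A = 95 × 14 = 1330.00, centroid at (63.50, 173.00).
ΣA = 5540.00 mm²
ΣAX̄ = (2880.00)(8.00) + (1330.00)(63.50) + (1330.00)(63.50) = 191950.00 mm³
ΣAȲ = (2880.00)(90.00) + (1330.00)(7.00) + (1330.00)(173.00) = 498600.00 mm³
X̄ = 191950.00 / 5540.00 = 34.65 mm
Ȳ = 498600.00 / 5540.00 = 90.00 mm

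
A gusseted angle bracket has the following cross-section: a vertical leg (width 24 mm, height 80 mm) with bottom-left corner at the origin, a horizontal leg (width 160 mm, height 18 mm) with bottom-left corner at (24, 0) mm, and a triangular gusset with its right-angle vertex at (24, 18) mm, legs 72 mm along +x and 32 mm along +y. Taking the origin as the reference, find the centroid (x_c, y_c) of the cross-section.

x_c = 63.48 mm, y_c = 22.81 mm

vertical leg: A = 24 × 80 = 1920.00, centroid at (12.00, 40.00).
horizontal leg: A = 160 × 18 = 2880.00, centroid at (104.00, 9.00).
gusset: A = ½·72·32 = 1152.00, centroid at (48.00, 28.67).
ΣA = 5952.00 mm²
ΣAx_c = (1920.00)(12.00) + (2880.00)(104.00) + (1152.00)(48.00) = 377856.00 mm³
ΣAy_c = (1920.00)(40.00) + (2880.00)(9.00) + (1152.00)(28.67) = 135744.00 mm³
x_c = 377856.00 / 5952.00 = 63.48 mm
y_c = 135744.00 / 5952.00 = 22.81 mm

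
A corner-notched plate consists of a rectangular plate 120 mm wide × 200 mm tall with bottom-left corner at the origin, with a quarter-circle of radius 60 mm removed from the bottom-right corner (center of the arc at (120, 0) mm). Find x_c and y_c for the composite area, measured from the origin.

x_c = 55.39 mm, y_c = 109.95 mm

Part | A | x̄ᵢ | ȳᵢ | A·x̄ᵢ | A·ȳᵢ
plate | 24000.00 | 60.00 | 100.00 | 1440000.00 | 2400000.00
removed quarter-circle | -2827.43 | 94.54 | 25.46 | -267292.01 | -72000.00
Σ | 21172.57 |  |  | 1172707.99 | 2328000.00
x_c = 1172707.99 / 21172.57 = 55.39 mm
y_c = 2328000.00 / 21172.57 = 109.95 mm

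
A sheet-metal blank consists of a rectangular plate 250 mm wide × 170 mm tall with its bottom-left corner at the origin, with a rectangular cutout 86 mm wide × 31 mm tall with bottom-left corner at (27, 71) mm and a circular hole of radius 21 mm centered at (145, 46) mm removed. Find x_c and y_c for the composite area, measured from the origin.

x_c = 128.09 mm, y_c = 86.30 mm

plate: A = 250 × 170 = 42500.00, centroid at (125.00, 85.00).
hole 1: A = −(86 × 31) = -2666.00, centroid at (70.00, 86.50).
hole 2: A = −π·21² = -1385.44, centroid at (145.00, 46.00).
ΣA = 38448.56 mm², ΣAx_c = 4924990.86 mm³, ΣAy_c = 3318160.65 mm³.
x_c = 4924990.86/38448.56 = 128.09 mm; y_c = 3318160.65/38448.56 = 86.30 mm.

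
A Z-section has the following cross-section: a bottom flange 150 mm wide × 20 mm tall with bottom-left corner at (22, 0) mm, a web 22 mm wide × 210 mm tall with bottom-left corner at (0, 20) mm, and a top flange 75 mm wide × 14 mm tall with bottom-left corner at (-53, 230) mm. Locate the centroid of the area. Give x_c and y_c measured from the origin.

bottom flange: A = 150 × 20 = 3000.00, centroid at (97.00, 10.00).
web: A = 22 × 210 = 4620.00, centroid at (11.00, 125.00).
top flange: A = 75 × 14 = 1050.00, centroid at (-15.50, 237.00).
ΣA = 8670.00 mm², ΣAx_c = 325545.00 mm³, ΣAy_c = 856350.00 mm³.
x_c = 325545.00/8670.00 = 37.55 mm; y_c = 856350.00/8670.00 = 98.77 mm.

x_c = 37.55 mm, y_c = 98.77 mm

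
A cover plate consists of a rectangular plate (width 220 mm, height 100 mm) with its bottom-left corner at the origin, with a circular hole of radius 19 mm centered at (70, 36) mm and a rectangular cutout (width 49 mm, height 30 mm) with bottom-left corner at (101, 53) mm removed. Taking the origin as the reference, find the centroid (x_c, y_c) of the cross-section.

plate: A = 220 × 100 = 22000.00, centroid at (110.00, 50.00).
hole 1: A = −π·19² = -1134.11, centroid at (70.00, 36.00).
hole 2: A = −(49 × 30) = -1470.00, centroid at (125.50, 68.00).
ΣA = 19395.89 mm², ΣAx_c = 2156126.95 mm³, ΣAy_c = 959211.86 mm³.
x_c = 2156126.95/19395.89 = 111.16 mm; y_c = 959211.86/19395.89 = 49.45 mm.

x_c = 111.16 mm, y_c = 49.45 mm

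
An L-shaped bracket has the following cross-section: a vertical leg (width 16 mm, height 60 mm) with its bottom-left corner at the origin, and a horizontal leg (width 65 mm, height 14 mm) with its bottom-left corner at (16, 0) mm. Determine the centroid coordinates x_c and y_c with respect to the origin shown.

Part | A | x̄ᵢ | ȳᵢ | A·x̄ᵢ | A·ȳᵢ
vertical leg | 960.00 | 8.00 | 30.00 | 7680.00 | 28800.00
horizontal leg | 910.00 | 48.50 | 7.00 | 44135.00 | 6370.00
Σ | 1870.00 |  |  | 51815.00 | 35170.00
x_c = 51815.00 / 1870.00 = 27.71 mm
y_c = 35170.00 / 1870.00 = 18.81 mm

x_c = 27.71 mm, y_c = 18.81 mm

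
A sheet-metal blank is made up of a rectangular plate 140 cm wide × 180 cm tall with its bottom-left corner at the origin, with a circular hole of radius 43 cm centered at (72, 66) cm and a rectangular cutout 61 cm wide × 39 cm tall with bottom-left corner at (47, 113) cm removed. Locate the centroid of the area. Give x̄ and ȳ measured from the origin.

x̄ = 68.27 cm, ȳ = 92.25 cm

plate: A = 140 × 180 = 25200.00, centroid at (70.00, 90.00).
hole 1: A = −π·43² = -5808.80, centroid at (72.00, 66.00).
hole 2: A = −(61 × 39) = -2379.00, centroid at (77.50, 132.50).
ΣA = 17012.20 cm², ΣAx̄ = 1161393.55 cm³, ΣAȳ = 1569401.38 cm³.
x̄ = 1161393.55/17012.20 = 68.27 cm; ȳ = 1569401.38/17012.20 = 92.25 cm.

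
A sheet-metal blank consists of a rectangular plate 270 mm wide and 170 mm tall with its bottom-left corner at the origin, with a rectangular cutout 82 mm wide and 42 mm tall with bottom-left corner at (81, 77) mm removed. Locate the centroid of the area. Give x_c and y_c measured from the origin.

x_c = 136.05 mm, y_c = 83.95 mm

plate: A = 270 × 170 = 45900.00, centroid at (135.00, 85.00).
hole: A = −(82 × 42) = -3444.00, centroid at (122.00, 98.00).
ΣA = 42456.00 mm²
ΣAx_c = (45900.00)(135.00) + (-3444.00)(122.00) = 5776332.00 mm³
ΣAy_c = (45900.00)(85.00) + (-3444.00)(98.00) = 3563988.00 mm³
x_c = 5776332.00 / 42456.00 = 136.05 mm
y_c = 3563988.00 / 42456.00 = 83.95 mm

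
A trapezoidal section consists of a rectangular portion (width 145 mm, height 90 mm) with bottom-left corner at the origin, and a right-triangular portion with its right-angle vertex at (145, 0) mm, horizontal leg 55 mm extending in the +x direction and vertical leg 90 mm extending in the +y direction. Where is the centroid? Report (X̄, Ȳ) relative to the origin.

X̄ = 86.98 mm, Ȳ = 42.61 mm

Part | A | x̄ᵢ | ȳᵢ | A·x̄ᵢ | A·ȳᵢ
rectangular portion | 13050.00 | 72.50 | 45.00 | 946125.00 | 587250.00
triangular portion | 2475.00 | 163.33 | 30.00 | 404250.00 | 74250.00
Σ | 15525.00 |  |  | 1350375.00 | 661500.00
X̄ = 1350375.00 / 15525.00 = 86.98 mm
Ȳ = 661500.00 / 15525.00 = 42.61 mm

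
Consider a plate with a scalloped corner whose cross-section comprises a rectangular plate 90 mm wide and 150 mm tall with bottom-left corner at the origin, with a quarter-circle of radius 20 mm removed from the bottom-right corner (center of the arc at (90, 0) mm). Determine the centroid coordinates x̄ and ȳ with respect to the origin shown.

plate: A = 90 × 150 = 13500.00, centroid at (45.00, 75.00).
removed quarter-circle: A = −¼π·20² = -314.16, centroid at (81.51, 8.49).
ΣA = 13185.84 mm²
ΣAx̄ = (13500.00)(45.00) + (-314.16)(81.51) = 581892.33 mm³
ΣAȳ = (13500.00)(75.00) + (-314.16)(8.49) = 1009833.33 mm³
x̄ = 581892.33 / 13185.84 = 44.13 mm
ȳ = 1009833.33 / 13185.84 = 76.58 mm

x̄ = 44.13 mm, ȳ = 76.58 mm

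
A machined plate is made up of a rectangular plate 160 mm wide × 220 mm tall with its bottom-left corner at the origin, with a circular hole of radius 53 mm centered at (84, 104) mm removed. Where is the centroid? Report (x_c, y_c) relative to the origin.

x_c = 78.66 mm, y_c = 112.01 mm

plate: A = 160 × 220 = 35200.00, centroid at (80.00, 110.00).
hole: A = −π·53² = -8824.73, centroid at (84.00, 104.00).
ΣA = 26375.27 mm², ΣAx_c = 2074722.36 mm³, ΣAy_c = 2954227.69 mm³.
x_c = 2074722.36/26375.27 = 78.66 mm; y_c = 2954227.69/26375.27 = 112.01 mm.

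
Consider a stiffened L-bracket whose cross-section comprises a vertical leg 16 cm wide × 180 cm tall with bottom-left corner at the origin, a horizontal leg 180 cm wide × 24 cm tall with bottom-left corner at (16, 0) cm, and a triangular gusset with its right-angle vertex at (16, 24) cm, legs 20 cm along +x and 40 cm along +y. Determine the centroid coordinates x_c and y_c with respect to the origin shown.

vertical leg: A = 16 × 180 = 2880.00, centroid at (8.00, 90.00).
horizontal leg: A = 180 × 24 = 4320.00, centroid at (106.00, 12.00).
gusset: A = ½·20·40 = 400.00, centroid at (22.67, 37.33).
ΣA = 7600.00 cm², ΣAx_c = 490026.67 cm³, ΣAy_c = 325973.33 cm³.
x_c = 490026.67/7600.00 = 64.48 cm; y_c = 325973.33/7600.00 = 42.89 cm.

x_c = 64.48 cm, y_c = 42.89 cm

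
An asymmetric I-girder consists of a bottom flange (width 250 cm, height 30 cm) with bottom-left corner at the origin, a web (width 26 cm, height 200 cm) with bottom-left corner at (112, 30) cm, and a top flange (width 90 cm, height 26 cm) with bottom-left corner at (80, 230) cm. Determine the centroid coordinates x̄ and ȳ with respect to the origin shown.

x̄ = 125.00 cm, ȳ = 90.23 cm

bottom flange: A = 250 × 30 = 7500.00, centroid at (125.00, 15.00).
web: A = 26 × 200 = 5200.00, centroid at (125.00, 130.00).
top flange: A = 90 × 26 = 2340.00, centroid at (125.00, 243.00).
ΣA = 15040.00 cm², ΣAx̄ = 1880000.00 cm³, ΣAȳ = 1357120.00 cm³.
x̄ = 1880000.00/15040.00 = 125.00 cm; ȳ = 1357120.00/15040.00 = 90.23 cm.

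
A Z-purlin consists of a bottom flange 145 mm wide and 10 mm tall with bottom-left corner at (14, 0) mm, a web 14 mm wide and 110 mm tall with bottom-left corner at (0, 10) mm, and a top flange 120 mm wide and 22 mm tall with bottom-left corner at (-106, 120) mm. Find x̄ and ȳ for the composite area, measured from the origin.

x̄ = 2.62 mm, ȳ = 80.50 mm

bottom flange: A = 145 × 10 = 1450.00, centroid at (86.50, 5.00).
web: A = 14 × 110 = 1540.00, centroid at (7.00, 65.00).
top flange: A = 120 × 22 = 2640.00, centroid at (-46.00, 131.00).
ΣA = 5630.00 mm²
ΣAx̄ = (1450.00)(86.50) + (1540.00)(7.00) + (2640.00)(-46.00) = 14765.00 mm³
ΣAȳ = (1450.00)(5.00) + (1540.00)(65.00) + (2640.00)(131.00) = 453190.00 mm³
x̄ = 14765.00 / 5630.00 = 2.62 mm
ȳ = 453190.00 / 5630.00 = 80.50 mm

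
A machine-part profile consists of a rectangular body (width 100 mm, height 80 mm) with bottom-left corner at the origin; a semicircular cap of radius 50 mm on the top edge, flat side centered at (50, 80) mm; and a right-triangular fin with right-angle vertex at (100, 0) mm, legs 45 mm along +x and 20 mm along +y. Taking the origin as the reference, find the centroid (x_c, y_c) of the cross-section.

rectangular body: A = 100 × 80 = 8000.00, centroid at (50.00, 40.00).
semicircular top: A = ½π·50² = 3926.99, centroid at (50.00, 101.22).
triangular fin: A = ½·45·20 = 450.00, centroid at (115.00, 6.67).
ΣA = 12376.99 mm², ΣAx_c = 648099.54 mm³, ΣAy_c = 720492.60 mm³.
x_c = 648099.54/12376.99 = 52.36 mm; y_c = 720492.60/12376.99 = 58.21 mm.

x_c = 52.36 mm, y_c = 58.21 mm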